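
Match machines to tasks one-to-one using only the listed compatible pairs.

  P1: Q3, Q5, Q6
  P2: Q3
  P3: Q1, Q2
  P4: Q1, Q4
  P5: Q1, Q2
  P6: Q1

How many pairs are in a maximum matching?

5

Unit-capacity flow: source→left, listed edges, right→sink; max matching = max flow.
Augmenting path P1→Q3 (+1); matched 1.
Augmenting path P3→Q1 (+1); matched 2.
Augmenting path P4→Q4 (+1); matched 3.
Augmenting path P5→Q2 (+1); matched 4.
Augmenting path P2→Q3→P1→Q5 (+1); matched 5.
No augmenting path remains; maximum matching = 5.
König certificate: {P1, P2, P4, Q1, Q2} is a vertex cover of size 5 (every listed pair touches it), so no matching can be larger.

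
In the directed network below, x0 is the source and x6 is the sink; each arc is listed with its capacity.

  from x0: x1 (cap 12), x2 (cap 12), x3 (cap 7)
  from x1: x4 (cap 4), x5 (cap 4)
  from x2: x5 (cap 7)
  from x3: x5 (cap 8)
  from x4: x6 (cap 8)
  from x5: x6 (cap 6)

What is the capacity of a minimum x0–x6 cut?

10

Augment x0→x1→x4→x6: bottleneck 4, flow now 4.
Augment x0→x1→x5→x6: bottleneck 4, flow now 8.
Augment x0→x2→x5→x6: bottleneck 2, flow now 10.
No augmenting path remains; maximum flow = 10.
By max-flow min-cut, the minimum cut capacity equals the max flow.
In the residual graph, reachable from x0: {x0, x1, x2, x3, x5}.
Min-cut edges: x1→x4 (4), x5→x6 (6); capacity 4 + 6 = 10.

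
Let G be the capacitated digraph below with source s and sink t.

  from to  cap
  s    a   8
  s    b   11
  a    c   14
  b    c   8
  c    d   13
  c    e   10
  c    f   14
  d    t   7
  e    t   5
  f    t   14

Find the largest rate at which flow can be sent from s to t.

Augment s→a→c→d→t: bottleneck 7, flow now 7.
Augment s→a→c→e→t: bottleneck 1, flow now 8.
Augment s→b→c→e→t: bottleneck 4, flow now 12.
Augment s→b→c→f→t: bottleneck 4, flow now 16.
No augmenting path remains; maximum flow = 16.
In the residual graph, reachable from s: {s, b}.
Min-cut edges: s→a (8), b→c (8); capacity 8 + 8 = 16.
This cut is saturated, so no flow can exceed 16.

16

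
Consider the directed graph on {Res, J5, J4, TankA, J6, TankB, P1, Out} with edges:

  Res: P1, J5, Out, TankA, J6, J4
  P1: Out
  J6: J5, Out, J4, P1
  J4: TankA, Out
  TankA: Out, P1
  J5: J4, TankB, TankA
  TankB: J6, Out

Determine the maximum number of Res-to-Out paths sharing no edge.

Assign every edge capacity 1; by Menger, the answer equals the max flow.
Path Res→Out (+1); total 1.
Path Res→J4→Out (+1); total 2.
Path Res→TankA→Out (+1); total 3.
Path Res→J6→Out (+1); total 4.
Path Res→P1→Out (+1); total 5.
Path Res→J5→TankB→Out (+1); total 6.
No residual Res→Out path; max flow = 6.
Certifying cut of size 6: {Res→J4, Res→J5, Res→J6, Res→Out, Res→P1, Res→TankA}.

6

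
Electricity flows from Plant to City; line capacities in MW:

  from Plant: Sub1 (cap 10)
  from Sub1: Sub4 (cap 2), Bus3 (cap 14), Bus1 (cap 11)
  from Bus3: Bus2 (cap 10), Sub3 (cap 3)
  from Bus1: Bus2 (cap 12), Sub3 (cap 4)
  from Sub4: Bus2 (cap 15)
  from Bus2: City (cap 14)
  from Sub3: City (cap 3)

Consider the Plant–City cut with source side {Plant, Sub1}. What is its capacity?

27

Edges leaving {Plant, Sub1}: Sub1→Bus3 (14), Sub1→Bus1 (11), Sub1→Sub4 (2).
Cut capacity = 14 + 11 + 2 = 27.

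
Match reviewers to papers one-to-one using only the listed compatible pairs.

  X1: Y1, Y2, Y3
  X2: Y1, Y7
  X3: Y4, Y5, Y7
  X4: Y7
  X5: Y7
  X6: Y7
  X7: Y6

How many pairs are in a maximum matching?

Unit-capacity flow: source→left, listed edges, right→sink; max matching = max flow.
Augmenting path X1→Y1 (+1); matched 1.
Augmenting path X2→Y7 (+1); matched 2.
Augmenting path X3→Y4 (+1); matched 3.
Augmenting path X7→Y6 (+1); matched 4.
Augmenting path X4→Y7→X2→Y1→X1→Y2 (+1); matched 5.
No augmenting path remains; maximum matching = 5.
König certificate: {X1, X2, X3, X7, Y7} is a vertex cover of size 5 (every listed pair touches it), so no matching can be larger.

5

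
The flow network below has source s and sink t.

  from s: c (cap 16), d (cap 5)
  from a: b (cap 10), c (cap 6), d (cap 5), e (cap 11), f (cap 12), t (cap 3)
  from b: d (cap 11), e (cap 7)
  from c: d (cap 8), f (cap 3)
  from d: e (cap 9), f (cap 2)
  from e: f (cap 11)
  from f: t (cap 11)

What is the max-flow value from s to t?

11

Augment s→c→f→t: bottleneck 3, flow now 3.
Augment s→d→f→t: bottleneck 2, flow now 5.
Augment s→d→e→f→t: bottleneck 3, flow now 8.
Augment s→c→d→e→f→t: bottleneck 3, flow now 11.
No augmenting path remains; maximum flow = 11.
In the residual graph, reachable from s: {s, c, d, e, f}.
Min-cut edges: f→t (11); capacity 11 = 11.
This cut is saturated, so no flow can exceed 11.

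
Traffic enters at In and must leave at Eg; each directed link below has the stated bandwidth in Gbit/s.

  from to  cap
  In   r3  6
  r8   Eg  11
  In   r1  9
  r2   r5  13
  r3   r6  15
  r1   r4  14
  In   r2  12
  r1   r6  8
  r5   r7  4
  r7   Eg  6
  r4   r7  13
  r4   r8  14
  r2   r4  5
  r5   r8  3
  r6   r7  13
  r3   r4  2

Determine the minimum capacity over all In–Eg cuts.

Augment In→r1→r4→r7→Eg: bottleneck 6, flow now 6.
Augment In→r1→r4→r8→Eg: bottleneck 3, flow now 9.
Augment In→r2→r4→r8→Eg: bottleneck 5, flow now 14.
Augment In→r2→r5→r8→Eg: bottleneck 3, flow now 17.
No augmenting path remains; maximum flow = 17.
By max-flow min-cut, the minimum cut capacity equals the max flow.
In the residual graph, reachable from In: {In, r1, r2, r3, r4, r5, r6, r7, r8}.
Min-cut edges: r7→Eg (6), r8→Eg (11); capacity 6 + 11 = 17.

17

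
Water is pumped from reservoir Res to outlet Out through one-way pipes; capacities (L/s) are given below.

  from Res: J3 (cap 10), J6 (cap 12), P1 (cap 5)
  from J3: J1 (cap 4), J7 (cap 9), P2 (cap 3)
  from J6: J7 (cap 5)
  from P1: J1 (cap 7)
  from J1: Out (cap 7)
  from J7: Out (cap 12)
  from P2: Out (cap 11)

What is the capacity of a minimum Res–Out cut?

20

Augment Res→J3→J1→Out: bottleneck 4, flow now 4.
Augment Res→J3→J7→Out: bottleneck 6, flow now 10.
Augment Res→J6→J7→Out: bottleneck 5, flow now 15.
Augment Res→P1→J1→Out: bottleneck 3, flow now 18.
Augment Res→P1→J1→J3→J7→Out: bottleneck 1, flow now 19. (uses reverse residual edge)
Augment Res→P1→J1→J3→P2→Out: bottleneck 1, flow now 20. (uses reverse residual edge)
No augmenting path remains; maximum flow = 20.
By max-flow min-cut, the minimum cut capacity equals the max flow.
In the residual graph, reachable from Res: {Res, J6}.
Min-cut edges: Res→J3 (10), Res→P1 (5), J6→J7 (5); capacity 10 + 5 + 5 = 20.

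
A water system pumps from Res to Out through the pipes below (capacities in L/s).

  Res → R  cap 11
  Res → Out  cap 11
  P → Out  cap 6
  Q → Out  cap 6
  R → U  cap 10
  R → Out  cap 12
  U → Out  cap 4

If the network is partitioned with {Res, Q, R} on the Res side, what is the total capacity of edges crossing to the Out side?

Edges leaving {Res, Q, R}: Res→Out (11), Q→Out (6), R→U (10), R→Out (12).
Cut capacity = 11 + 6 + 10 + 12 = 39.

39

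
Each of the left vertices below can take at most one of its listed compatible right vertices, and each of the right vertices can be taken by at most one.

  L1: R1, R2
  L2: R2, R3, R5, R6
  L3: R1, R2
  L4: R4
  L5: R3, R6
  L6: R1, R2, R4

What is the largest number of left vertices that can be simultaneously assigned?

5

Unit-capacity flow: source→left, listed edges, right→sink; max matching = max flow.
Augmenting path L1→R1 (+1); matched 1.
Augmenting path L2→R2 (+1); matched 2.
Augmenting path L4→R4 (+1); matched 3.
Augmenting path L5→R3 (+1); matched 4.
Augmenting path L3→R2→L2→R5 (+1); matched 5.
No augmenting path remains; maximum matching = 5.
König certificate: {L2, L5, R1, R2, R4} is a vertex cover of size 5 (every listed pair touches it), so no matching can be larger.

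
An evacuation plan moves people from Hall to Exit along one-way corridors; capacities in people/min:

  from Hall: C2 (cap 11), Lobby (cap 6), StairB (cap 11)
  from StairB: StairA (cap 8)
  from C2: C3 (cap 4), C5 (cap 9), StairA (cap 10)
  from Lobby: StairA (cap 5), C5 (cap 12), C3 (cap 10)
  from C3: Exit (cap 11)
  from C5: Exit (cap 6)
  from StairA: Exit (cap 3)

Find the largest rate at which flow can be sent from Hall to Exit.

19

Augment Hall→StairB→StairA→Exit: bottleneck 3, flow now 3.
Augment Hall→C2→C3→Exit: bottleneck 4, flow now 7.
Augment Hall→C2→C5→Exit: bottleneck 6, flow now 13.
Augment Hall→Lobby→C3→Exit: bottleneck 6, flow now 19.
No augmenting path remains; maximum flow = 19.
In the residual graph, reachable from Hall: {Hall, StairB, C2, C5, StairA}.
Min-cut edges: Hall→Lobby (6), C2→C3 (4), C5→Exit (6), StairA→Exit (3); capacity 6 + 4 + 6 + 3 = 19.
This cut is saturated, so no flow can exceed 19.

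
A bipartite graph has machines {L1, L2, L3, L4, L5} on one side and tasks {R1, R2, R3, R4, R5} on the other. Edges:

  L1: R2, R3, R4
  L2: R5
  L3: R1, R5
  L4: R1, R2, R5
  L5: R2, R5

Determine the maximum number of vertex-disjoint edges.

Unit-capacity flow: source→left, listed edges, right→sink; max matching = max flow.
Augmenting path L1→R2 (+1); matched 1.
Augmenting path L2→R5 (+1); matched 2.
Augmenting path L3→R1 (+1); matched 3.
Augmenting path L4→R2→L1→R3 (+1); matched 4.
No augmenting path remains; maximum matching = 4.
König certificate: {L1, R1, R2, R5} is a vertex cover of size 4 (every listed pair touches it), so no matching can be larger.

4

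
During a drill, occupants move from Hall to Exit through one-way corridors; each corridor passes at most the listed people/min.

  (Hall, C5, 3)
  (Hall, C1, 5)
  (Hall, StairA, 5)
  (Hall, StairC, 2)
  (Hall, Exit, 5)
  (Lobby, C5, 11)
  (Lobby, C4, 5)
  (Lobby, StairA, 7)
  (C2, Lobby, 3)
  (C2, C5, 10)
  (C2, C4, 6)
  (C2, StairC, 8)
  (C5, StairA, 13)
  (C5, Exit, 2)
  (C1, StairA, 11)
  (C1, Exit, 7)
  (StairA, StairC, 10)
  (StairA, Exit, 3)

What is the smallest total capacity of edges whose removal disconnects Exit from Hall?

Augment Hall→Exit: bottleneck 5, flow now 5.
Augment Hall→C5→Exit: bottleneck 2, flow now 7.
Augment Hall→C1→Exit: bottleneck 5, flow now 12.
Augment Hall→StairA→Exit: bottleneck 3, flow now 15.
No augmenting path remains; maximum flow = 15.
By max-flow min-cut, the minimum cut capacity equals the max flow.
In the residual graph, reachable from Hall: {Hall, C5, StairA, StairC}.
Min-cut edges: Hall→C1 (5), Hall→Exit (5), C5→Exit (2), StairA→Exit (3); capacity 5 + 5 + 2 + 3 = 15.

15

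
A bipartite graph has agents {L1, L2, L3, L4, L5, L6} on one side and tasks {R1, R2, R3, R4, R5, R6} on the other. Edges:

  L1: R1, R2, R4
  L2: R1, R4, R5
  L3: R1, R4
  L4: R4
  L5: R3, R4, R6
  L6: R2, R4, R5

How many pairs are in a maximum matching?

Unit-capacity flow: source→left, listed edges, right→sink; max matching = max flow.
Augmenting path L1→R1 (+1); matched 1.
Augmenting path L2→R4 (+1); matched 2.
Augmenting path L5→R3 (+1); matched 3.
Augmenting path L6→R2 (+1); matched 4.
Augmenting path L3→R4→L2→R5 (+1); matched 5.
No augmenting path remains; maximum matching = 5.
König certificate: {L5, R1, R2, R4, R5} is a vertex cover of size 5 (every listed pair touches it), so no matching can be larger.

5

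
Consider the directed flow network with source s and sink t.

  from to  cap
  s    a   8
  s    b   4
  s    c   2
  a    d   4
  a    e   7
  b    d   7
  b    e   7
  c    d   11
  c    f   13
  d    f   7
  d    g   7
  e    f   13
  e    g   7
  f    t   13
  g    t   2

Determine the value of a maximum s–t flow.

14

Augment s→c→f→t: bottleneck 2, flow now 2.
Augment s→a→d→f→t: bottleneck 4, flow now 6.
Augment s→a→e→f→t: bottleneck 4, flow now 10.
Augment s→b→d→f→t: bottleneck 3, flow now 13.
Augment s→b→d→g→t: bottleneck 1, flow now 14.
No augmenting path remains; maximum flow = 14.
In the residual graph, reachable from s: {s}.
Min-cut edges: s→a (8), s→b (4), s→c (2); capacity 8 + 4 + 2 = 14.
This cut is saturated, so no flow can exceed 14.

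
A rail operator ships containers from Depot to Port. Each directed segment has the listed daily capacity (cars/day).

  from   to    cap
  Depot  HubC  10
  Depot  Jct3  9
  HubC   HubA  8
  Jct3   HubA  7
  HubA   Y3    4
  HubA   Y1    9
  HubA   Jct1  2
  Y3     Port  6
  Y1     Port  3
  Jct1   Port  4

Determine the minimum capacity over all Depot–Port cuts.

9

Augment Depot→HubC→HubA→Y3→Port: bottleneck 4, flow now 4.
Augment Depot→HubC→HubA→Y1→Port: bottleneck 3, flow now 7.
Augment Depot→HubC→HubA→Jct1→Port: bottleneck 1, flow now 8.
Augment Depot→Jct3→HubA→Jct1→Port: bottleneck 1, flow now 9.
No augmenting path remains; maximum flow = 9.
By max-flow min-cut, the minimum cut capacity equals the max flow.
In the residual graph, reachable from Depot: {Depot, HubC, Jct3, HubA, Y1}.
Min-cut edges: HubA→Y3 (4), HubA→Jct1 (2), Y1→Port (3); capacity 4 + 2 + 3 = 9.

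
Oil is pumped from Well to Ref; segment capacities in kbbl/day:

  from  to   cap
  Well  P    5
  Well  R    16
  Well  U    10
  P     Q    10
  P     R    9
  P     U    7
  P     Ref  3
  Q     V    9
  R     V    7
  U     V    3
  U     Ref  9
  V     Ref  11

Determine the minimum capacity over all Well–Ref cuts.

Augment Well→P→Ref: bottleneck 3, flow now 3.
Augment Well→U→Ref: bottleneck 9, flow now 12.
Augment Well→R→V→Ref: bottleneck 7, flow now 19.
Augment Well→U→V→Ref: bottleneck 1, flow now 20.
Augment Well→P→Q→V→Ref: bottleneck 2, flow now 22.
No augmenting path remains; maximum flow = 22.
By max-flow min-cut, the minimum cut capacity equals the max flow.
In the residual graph, reachable from Well: {Well, R}.
Min-cut edges: Well→P (5), Well→U (10), R→V (7); capacity 5 + 10 + 7 = 22.

22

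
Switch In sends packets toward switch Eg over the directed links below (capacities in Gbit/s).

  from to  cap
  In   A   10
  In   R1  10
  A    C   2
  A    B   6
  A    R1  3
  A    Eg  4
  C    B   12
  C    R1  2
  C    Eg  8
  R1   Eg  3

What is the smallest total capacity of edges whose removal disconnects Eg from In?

Augment In→A→Eg: bottleneck 4, flow now 4.
Augment In→R1→Eg: bottleneck 3, flow now 7.
Augment In→A→C→Eg: bottleneck 2, flow now 9.
No augmenting path remains; maximum flow = 9.
By max-flow min-cut, the minimum cut capacity equals the max flow.
In the residual graph, reachable from In: {In, A, B, R1}.
Min-cut edges: A→C (2), A→Eg (4), R1→Eg (3); capacity 2 + 4 + 3 = 9.

9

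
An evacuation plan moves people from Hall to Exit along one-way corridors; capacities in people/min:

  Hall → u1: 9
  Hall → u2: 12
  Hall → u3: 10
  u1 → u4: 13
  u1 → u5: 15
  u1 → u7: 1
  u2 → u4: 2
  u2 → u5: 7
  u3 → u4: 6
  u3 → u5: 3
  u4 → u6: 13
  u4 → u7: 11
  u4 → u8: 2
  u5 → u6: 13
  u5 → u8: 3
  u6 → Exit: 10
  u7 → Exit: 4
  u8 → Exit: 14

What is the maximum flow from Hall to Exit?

19

Augment Hall→u1→u7→Exit: bottleneck 1, flow now 1.
Augment Hall→u1→u4→u6→Exit: bottleneck 8, flow now 9.
Augment Hall→u2→u4→u6→Exit: bottleneck 2, flow now 11.
Augment Hall→u2→u5→u8→Exit: bottleneck 3, flow now 14.
Augment Hall→u3→u4→u7→Exit: bottleneck 3, flow now 17.
Augment Hall→u3→u4→u8→Exit: bottleneck 2, flow now 19.
No augmenting path remains; maximum flow = 19.
In the residual graph, reachable from Hall: {Hall, u1, u2, u3, u4, u5, u6, u7}.
Min-cut edges: u4→u8 (2), u5→u8 (3), u6→Exit (10), u7→Exit (4); capacity 2 + 3 + 10 + 4 = 19.
This cut is saturated, so no flow can exceed 19.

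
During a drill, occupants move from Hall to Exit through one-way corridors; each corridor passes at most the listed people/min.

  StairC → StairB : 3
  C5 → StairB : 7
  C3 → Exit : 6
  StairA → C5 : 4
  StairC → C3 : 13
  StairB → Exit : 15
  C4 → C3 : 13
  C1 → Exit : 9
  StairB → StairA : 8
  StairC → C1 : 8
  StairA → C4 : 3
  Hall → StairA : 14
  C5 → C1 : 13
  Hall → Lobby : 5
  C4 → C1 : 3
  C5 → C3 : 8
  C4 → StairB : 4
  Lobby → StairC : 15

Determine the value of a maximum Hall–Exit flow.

12

Augment Hall→Lobby→StairC→StairB→Exit: bottleneck 3, flow now 3.
Augment Hall→Lobby→StairC→C3→Exit: bottleneck 2, flow now 5.
Augment Hall→StairA→C4→StairB→Exit: bottleneck 3, flow now 8.
Augment Hall→StairA→C5→StairB→Exit: bottleneck 4, flow now 12.
No augmenting path remains; maximum flow = 12.
In the residual graph, reachable from Hall: {Hall, StairA}.
Min-cut edges: Hall→Lobby (5), StairA→C4 (3), StairA→C5 (4); capacity 5 + 3 + 4 = 12.
This cut is saturated, so no flow can exceed 12.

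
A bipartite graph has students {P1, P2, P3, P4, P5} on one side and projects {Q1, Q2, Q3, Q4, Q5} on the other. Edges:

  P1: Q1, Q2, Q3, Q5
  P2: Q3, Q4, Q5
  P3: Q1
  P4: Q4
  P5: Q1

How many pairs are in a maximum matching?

Unit-capacity flow: source→left, listed edges, right→sink; max matching = max flow.
Augmenting path P1→Q1 (+1); matched 1.
Augmenting path P2→Q3 (+1); matched 2.
Augmenting path P4→Q4 (+1); matched 3.
Augmenting path P3→Q1→P1→Q2 (+1); matched 4.
No augmenting path remains; maximum matching = 4.
König certificate: {P1, P2, P4, Q1} is a vertex cover of size 4 (every listed pair touches it), so no matching can be larger.

4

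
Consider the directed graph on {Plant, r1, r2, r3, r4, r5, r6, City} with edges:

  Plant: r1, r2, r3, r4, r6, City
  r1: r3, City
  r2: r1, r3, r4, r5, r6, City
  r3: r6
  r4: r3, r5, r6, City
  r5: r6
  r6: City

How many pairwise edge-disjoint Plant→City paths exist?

Assign every edge capacity 1; by Menger, the answer equals the max flow.
Path Plant→City (+1); total 1.
Path Plant→r1→City (+1); total 2.
Path Plant→r2→City (+1); total 3.
Path Plant→r4→City (+1); total 4.
Path Plant→r6→City (+1); total 5.
No residual Plant→City path; max flow = 5.
Certifying cut of size 5: {Plant→City, Plant→r1, Plant→r2, Plant→r4, r6→City}.

5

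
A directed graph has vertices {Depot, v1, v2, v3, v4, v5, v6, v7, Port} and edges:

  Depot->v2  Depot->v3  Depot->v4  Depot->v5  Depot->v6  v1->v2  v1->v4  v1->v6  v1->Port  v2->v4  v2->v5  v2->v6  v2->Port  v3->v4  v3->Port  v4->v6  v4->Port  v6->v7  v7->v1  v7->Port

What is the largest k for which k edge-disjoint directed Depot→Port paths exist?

Assign every edge capacity 1; by Menger, the answer equals the max flow.
Path Depot→v2→Port (+1); total 1.
Path Depot→v3→Port (+1); total 2.
Path Depot→v4→Port (+1); total 3.
Path Depot→v6→v7→Port (+1); total 4.
No residual Depot→Port path; max flow = 4.
Certifying cut of size 4: {Depot→v2, Depot→v3, Depot→v4, Depot→v6}.

4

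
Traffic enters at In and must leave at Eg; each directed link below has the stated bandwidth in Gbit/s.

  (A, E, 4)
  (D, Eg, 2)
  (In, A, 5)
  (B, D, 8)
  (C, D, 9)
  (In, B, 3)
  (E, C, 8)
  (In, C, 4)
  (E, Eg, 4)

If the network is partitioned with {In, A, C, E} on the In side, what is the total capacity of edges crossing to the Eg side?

Edges leaving {In, A, C, E}: In→B (3), C→D (9), E→Eg (4).
Cut capacity = 3 + 9 + 4 = 16.

16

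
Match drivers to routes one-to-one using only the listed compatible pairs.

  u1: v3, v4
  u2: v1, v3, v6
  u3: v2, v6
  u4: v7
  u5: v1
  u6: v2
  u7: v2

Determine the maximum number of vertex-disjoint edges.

Unit-capacity flow: source→left, listed edges, right→sink; max matching = max flow.
Augmenting path u1→v3 (+1); matched 1.
Augmenting path u2→v1 (+1); matched 2.
Augmenting path u3→v2 (+1); matched 3.
Augmenting path u4→v7 (+1); matched 4.
Augmenting path u5→v1→u2→v6 (+1); matched 5.
Augmenting path u6→v2→u3→v6→u2→v3→u1→v4 (+1); matched 6.
No augmenting path remains; maximum matching = 6.
König certificate: {u1, u2, u3, u4, u5, v2} is a vertex cover of size 6 (every listed pair touches it), so no matching can be larger.

6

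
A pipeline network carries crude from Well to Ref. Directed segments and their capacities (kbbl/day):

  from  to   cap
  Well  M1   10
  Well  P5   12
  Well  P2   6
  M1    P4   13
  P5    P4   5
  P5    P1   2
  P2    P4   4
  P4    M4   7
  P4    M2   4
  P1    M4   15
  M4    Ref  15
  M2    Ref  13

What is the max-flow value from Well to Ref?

13

Augment Well→M1→P4→M4→Ref: bottleneck 7, flow now 7.
Augment Well→M1→P4→M2→Ref: bottleneck 3, flow now 10.
Augment Well→P5→P4→M2→Ref: bottleneck 1, flow now 11.
Augment Well→P5→P1→M4→Ref: bottleneck 2, flow now 13.
No augmenting path remains; maximum flow = 13.
In the residual graph, reachable from Well: {Well, M1, P5, P2, P4}.
Min-cut edges: P5→P1 (2), P4→M4 (7), P4→M2 (4); capacity 2 + 7 + 4 = 13.
This cut is saturated, so no flow can exceed 13.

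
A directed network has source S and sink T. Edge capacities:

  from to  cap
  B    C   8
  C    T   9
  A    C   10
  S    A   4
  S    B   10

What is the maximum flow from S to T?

9

Augment S→A→C→T: bottleneck 4, flow now 4.
Augment S→B→C→T: bottleneck 5, flow now 9.
No augmenting path remains; maximum flow = 9.
In the residual graph, reachable from S: {S, A, B, C}.
Min-cut edges: C→T (9); capacity 9 = 9.
This cut is saturated, so no flow can exceed 9.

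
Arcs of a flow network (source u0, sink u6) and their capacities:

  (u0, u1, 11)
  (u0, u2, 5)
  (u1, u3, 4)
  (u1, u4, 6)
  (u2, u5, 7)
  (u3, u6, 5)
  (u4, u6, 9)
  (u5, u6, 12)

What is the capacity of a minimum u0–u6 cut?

Augment u0→u1→u3→u6: bottleneck 4, flow now 4.
Augment u0→u1→u4→u6: bottleneck 6, flow now 10.
Augment u0→u2→u5→u6: bottleneck 5, flow now 15.
No augmenting path remains; maximum flow = 15.
By max-flow min-cut, the minimum cut capacity equals the max flow.
In the residual graph, reachable from u0: {u0, u1}.
Min-cut edges: u0→u2 (5), u1→u3 (4), u1→u4 (6); capacity 5 + 4 + 6 = 15.

15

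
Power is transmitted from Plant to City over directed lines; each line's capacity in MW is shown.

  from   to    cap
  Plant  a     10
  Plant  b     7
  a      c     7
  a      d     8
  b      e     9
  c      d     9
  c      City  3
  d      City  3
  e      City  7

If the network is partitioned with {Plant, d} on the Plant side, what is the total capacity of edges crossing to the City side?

Edges leaving {Plant, d}: Plant→a (10), Plant→b (7), d→City (3).
Cut capacity = 10 + 7 + 3 = 20.

20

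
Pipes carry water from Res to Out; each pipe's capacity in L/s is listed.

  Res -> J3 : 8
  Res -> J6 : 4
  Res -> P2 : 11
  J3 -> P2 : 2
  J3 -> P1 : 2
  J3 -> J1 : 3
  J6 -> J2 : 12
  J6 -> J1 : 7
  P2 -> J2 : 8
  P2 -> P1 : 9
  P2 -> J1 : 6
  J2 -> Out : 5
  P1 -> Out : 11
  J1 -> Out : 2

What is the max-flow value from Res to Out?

18

Augment Res→J3→P1→Out: bottleneck 2, flow now 2.
Augment Res→J3→J1→Out: bottleneck 2, flow now 4.
Augment Res→J6→J2→Out: bottleneck 4, flow now 8.
Augment Res→P2→J2→Out: bottleneck 1, flow now 9.
Augment Res→P2→P1→Out: bottleneck 9, flow now 18.
No augmenting path remains; maximum flow = 18.
In the residual graph, reachable from Res: {Res, J3, J6, P2, J2, J1}.
Min-cut edges: J3→P1 (2), P2→P1 (9), J2→Out (5), J1→Out (2); capacity 2 + 9 + 5 + 2 = 18.
This cut is saturated, so no flow can exceed 18.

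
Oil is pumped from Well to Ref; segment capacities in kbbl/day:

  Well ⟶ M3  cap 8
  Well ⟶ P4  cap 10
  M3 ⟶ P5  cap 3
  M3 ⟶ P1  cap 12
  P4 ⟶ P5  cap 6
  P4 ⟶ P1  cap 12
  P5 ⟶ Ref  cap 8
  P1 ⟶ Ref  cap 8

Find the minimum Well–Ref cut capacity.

Augment Well→M3→P5→Ref: bottleneck 3, flow now 3.
Augment Well→M3→P1→Ref: bottleneck 5, flow now 8.
Augment Well→P4→P5→Ref: bottleneck 5, flow now 13.
Augment Well→P4→P1→Ref: bottleneck 3, flow now 16.
No augmenting path remains; maximum flow = 16.
By max-flow min-cut, the minimum cut capacity equals the max flow.
In the residual graph, reachable from Well: {Well, M3, P4, P5, P1}.
Min-cut edges: P5→Ref (8), P1→Ref (8); capacity 8 + 8 = 16.

16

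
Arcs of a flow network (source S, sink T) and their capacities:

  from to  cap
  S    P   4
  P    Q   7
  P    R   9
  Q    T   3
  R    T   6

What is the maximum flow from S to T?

4

Augment S→P→Q→T: bottleneck 3, flow now 3.
Augment S→P→R→T: bottleneck 1, flow now 4.
No augmenting path remains; maximum flow = 4.
In the residual graph, reachable from S: {S}.
Min-cut edges: S→P (4); capacity 4 = 4.
This cut is saturated, so no flow can exceed 4.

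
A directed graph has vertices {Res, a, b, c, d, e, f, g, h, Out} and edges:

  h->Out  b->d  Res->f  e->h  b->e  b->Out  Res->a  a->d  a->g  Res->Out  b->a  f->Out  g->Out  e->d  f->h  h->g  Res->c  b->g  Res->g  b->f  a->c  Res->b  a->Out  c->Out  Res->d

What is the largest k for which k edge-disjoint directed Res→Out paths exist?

Assign every edge capacity 1; by Menger, the answer equals the max flow.
Path Res→Out (+1); total 1.
Path Res→a→Out (+1); total 2.
Path Res→b→Out (+1); total 3.
Path Res→c→Out (+1); total 4.
Path Res→f→Out (+1); total 5.
Path Res→g→Out (+1); total 6.
No residual Res→Out path; max flow = 6.
Certifying cut of size 6: {Res→Out, Res→a, Res→b, Res→c, Res→f, Res→g}.

6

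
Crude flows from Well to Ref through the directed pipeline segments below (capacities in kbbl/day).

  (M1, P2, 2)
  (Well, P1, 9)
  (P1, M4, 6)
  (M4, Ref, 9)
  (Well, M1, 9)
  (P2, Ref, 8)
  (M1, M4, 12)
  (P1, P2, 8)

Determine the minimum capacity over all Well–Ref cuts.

17

Augment Well→P1→M4→Ref: bottleneck 6, flow now 6.
Augment Well→P1→P2→Ref: bottleneck 3, flow now 9.
Augment Well→M1→M4→Ref: bottleneck 3, flow now 12.
Augment Well→M1→P2→Ref: bottleneck 2, flow now 14.
Augment Well→M1→M4→P1→P2→Ref: bottleneck 3, flow now 17. (uses reverse residual edge)
No augmenting path remains; maximum flow = 17.
By max-flow min-cut, the minimum cut capacity equals the max flow.
In the residual graph, reachable from Well: {Well, P1, M1, M4, P2}.
Min-cut edges: M4→Ref (9), P2→Ref (8); capacity 9 + 8 = 17.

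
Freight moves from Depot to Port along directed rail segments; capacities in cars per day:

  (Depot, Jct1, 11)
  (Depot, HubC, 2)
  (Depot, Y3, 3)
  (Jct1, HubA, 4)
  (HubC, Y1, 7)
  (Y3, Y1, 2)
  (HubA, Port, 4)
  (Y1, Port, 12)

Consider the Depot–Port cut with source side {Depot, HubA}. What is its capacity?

20

Edges leaving {Depot, HubA}: Depot→Jct1 (11), Depot→HubC (2), Depot→Y3 (3), HubA→Port (4).
Cut capacity = 11 + 2 + 3 + 4 = 20.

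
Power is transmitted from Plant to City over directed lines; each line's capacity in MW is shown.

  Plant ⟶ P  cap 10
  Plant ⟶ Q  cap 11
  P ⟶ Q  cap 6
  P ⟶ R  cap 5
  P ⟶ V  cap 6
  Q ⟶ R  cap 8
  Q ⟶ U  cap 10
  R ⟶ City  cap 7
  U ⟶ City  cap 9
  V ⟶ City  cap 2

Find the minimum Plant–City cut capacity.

18

Augment Plant→P→R→City: bottleneck 5, flow now 5.
Augment Plant→P→V→City: bottleneck 2, flow now 7.
Augment Plant→Q→R→City: bottleneck 2, flow now 9.
Augment Plant→Q→U→City: bottleneck 9, flow now 18.
No augmenting path remains; maximum flow = 18.
By max-flow min-cut, the minimum cut capacity equals the max flow.
In the residual graph, reachable from Plant: {Plant, P, Q, R, U, V}.
Min-cut edges: R→City (7), U→City (9), V→City (2); capacity 7 + 9 + 2 = 18.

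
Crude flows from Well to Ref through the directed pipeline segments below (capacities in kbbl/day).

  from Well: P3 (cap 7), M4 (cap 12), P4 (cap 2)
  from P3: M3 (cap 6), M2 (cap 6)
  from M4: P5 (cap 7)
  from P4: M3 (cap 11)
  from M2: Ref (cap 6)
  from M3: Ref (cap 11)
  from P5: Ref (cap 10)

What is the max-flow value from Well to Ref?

16

Augment Well→P3→M2→Ref: bottleneck 6, flow now 6.
Augment Well→P3→M3→Ref: bottleneck 1, flow now 7.
Augment Well→M4→P5→Ref: bottleneck 7, flow now 14.
Augment Well→P4→M3→Ref: bottleneck 2, flow now 16.
No augmenting path remains; maximum flow = 16.
In the residual graph, reachable from Well: {Well, M4}.
Min-cut edges: Well→P3 (7), Well→P4 (2), M4→P5 (7); capacity 7 + 2 + 7 = 16.
This cut is saturated, so no flow can exceed 16.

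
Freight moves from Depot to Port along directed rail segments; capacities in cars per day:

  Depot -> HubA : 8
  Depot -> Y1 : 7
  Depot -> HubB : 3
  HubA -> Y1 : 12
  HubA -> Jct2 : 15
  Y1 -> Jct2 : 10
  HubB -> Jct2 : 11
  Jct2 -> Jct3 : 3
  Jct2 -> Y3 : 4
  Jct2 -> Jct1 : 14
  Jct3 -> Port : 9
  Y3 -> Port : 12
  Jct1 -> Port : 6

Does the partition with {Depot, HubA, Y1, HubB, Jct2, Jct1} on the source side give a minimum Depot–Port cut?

Given cut capacity: 3 + 4 + 6 = 13.
Augment Depot→HubA→Jct2→Jct3→Port: bottleneck 3, flow now 3.
Augment Depot→HubA→Jct2→Y3→Port: bottleneck 4, flow now 7.
Augment Depot→HubA→Jct2→Jct1→Port: bottleneck 1, flow now 8.
Augment Depot→Y1→Jct2→Jct1→Port: bottleneck 5, flow now 13.
No augmenting path remains; maximum flow = 13.
Cut capacity 13 equals the max flow, so it is a minimum cut.

Yes — it is a minimum cut (capacity 13).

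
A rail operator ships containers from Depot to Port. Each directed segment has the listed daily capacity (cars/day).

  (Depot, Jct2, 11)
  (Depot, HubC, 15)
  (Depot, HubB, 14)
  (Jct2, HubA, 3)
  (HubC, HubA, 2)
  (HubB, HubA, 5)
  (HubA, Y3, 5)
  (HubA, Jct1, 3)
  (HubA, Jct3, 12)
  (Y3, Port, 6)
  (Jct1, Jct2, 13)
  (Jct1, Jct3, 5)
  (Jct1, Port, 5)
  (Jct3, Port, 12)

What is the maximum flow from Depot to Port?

Augment Depot→Jct2→HubA→Y3→Port: bottleneck 3, flow now 3.
Augment Depot→HubC→HubA→Y3→Port: bottleneck 2, flow now 5.
Augment Depot→HubB→HubA→Jct1→Port: bottleneck 3, flow now 8.
Augment Depot→HubB→HubA→Jct3→Port: bottleneck 2, flow now 10.
No augmenting path remains; maximum flow = 10.
In the residual graph, reachable from Depot: {Depot, Jct2, HubC, HubB}.
Min-cut edges: Jct2→HubA (3), HubC→HubA (2), HubB→HubA (5); capacity 3 + 2 + 5 = 10.
This cut is saturated, so no flow can exceed 10.

10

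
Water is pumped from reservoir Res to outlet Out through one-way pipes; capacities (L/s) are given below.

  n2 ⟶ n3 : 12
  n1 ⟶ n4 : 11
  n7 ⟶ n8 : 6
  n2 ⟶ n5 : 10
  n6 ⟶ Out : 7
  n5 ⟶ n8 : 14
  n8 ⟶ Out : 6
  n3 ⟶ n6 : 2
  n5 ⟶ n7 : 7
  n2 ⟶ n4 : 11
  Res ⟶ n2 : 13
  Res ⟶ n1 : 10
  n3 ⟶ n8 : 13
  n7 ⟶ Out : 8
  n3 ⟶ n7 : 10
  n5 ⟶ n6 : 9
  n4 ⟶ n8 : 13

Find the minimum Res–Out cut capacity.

Augment Res→n1→n4→n8→Out: bottleneck 6, flow now 6.
Augment Res→n2→n3→n6→Out: bottleneck 2, flow now 8.
Augment Res→n2→n3→n7→Out: bottleneck 8, flow now 16.
Augment Res→n2→n5→n6→Out: bottleneck 3, flow now 19.
No augmenting path remains; maximum flow = 19.
By max-flow min-cut, the minimum cut capacity equals the max flow.
In the residual graph, reachable from Res: {Res, n1, n4, n8}.
Min-cut edges: Res→n2 (13), n8→Out (6); capacity 13 + 6 = 19.

19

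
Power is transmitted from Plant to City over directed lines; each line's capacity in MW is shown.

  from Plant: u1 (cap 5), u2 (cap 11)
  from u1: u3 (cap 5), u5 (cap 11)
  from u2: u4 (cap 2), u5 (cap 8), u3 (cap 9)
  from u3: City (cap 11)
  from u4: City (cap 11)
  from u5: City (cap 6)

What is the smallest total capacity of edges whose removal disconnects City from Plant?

Augment Plant→u1→u3→City: bottleneck 5, flow now 5.
Augment Plant→u2→u3→City: bottleneck 6, flow now 11.
Augment Plant→u2→u4→City: bottleneck 2, flow now 13.
Augment Plant→u2→u5→City: bottleneck 3, flow now 16.
No augmenting path remains; maximum flow = 16.
By max-flow min-cut, the minimum cut capacity equals the max flow.
In the residual graph, reachable from Plant: {Plant}.
Min-cut edges: Plant→u1 (5), Plant→u2 (11); capacity 5 + 11 = 16.

16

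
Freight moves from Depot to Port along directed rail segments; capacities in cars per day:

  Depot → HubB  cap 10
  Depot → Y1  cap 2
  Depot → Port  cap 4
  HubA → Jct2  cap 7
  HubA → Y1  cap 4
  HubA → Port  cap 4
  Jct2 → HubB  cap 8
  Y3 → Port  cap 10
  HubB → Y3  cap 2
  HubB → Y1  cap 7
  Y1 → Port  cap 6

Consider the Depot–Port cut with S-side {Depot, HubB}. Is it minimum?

No — its capacity is 15, but the minimum cut has capacity 12.

Given cut capacity: 2 + 4 + 2 + 7 = 15.
Augment Depot→Port: bottleneck 4, flow now 4.
Augment Depot→Y1→Port: bottleneck 2, flow now 6.
Augment Depot→HubB→Y3→Port: bottleneck 2, flow now 8.
Augment Depot→HubB→Y1→Port: bottleneck 4, flow now 12.
No augmenting path remains; maximum flow = 12.
In the residual graph, reachable from Depot: {Depot, HubB, Y1}.
Min-cut edges: Depot→Port (4), HubB→Y3 (2), Y1→Port (6); capacity 4 + 2 + 6 = 12.
Cut capacity 15 exceeds the max flow 12, so it is not minimum.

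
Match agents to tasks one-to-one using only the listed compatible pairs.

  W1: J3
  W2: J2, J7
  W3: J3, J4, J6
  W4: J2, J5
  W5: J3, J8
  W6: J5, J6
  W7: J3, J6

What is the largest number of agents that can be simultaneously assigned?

Unit-capacity flow: source→left, listed edges, right→sink; max matching = max flow.
Augmenting path W1→J3 (+1); matched 1.
Augmenting path W2→J2 (+1); matched 2.
Augmenting path W3→J4 (+1); matched 3.
Augmenting path W4→J5 (+1); matched 4.
Augmenting path W5→J8 (+1); matched 5.
Augmenting path W6→J6 (+1); matched 6.
Augmenting path W7→J6→W6→J5→W4→J2→W2→J7 (+1); matched 7.
No augmenting path remains; maximum matching = 7.
König certificate: {W1, W2, W3, W4, W5, W6, W7} is a vertex cover of size 7 (every listed pair touches it), so no matching can be larger.

7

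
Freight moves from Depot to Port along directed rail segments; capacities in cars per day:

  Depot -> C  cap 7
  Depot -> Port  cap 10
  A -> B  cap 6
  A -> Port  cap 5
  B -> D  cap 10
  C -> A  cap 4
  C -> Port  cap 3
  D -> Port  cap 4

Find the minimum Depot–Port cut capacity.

Augment Depot→Port: bottleneck 10, flow now 10.
Augment Depot→C→Port: bottleneck 3, flow now 13.
Augment Depot→C→A→Port: bottleneck 4, flow now 17.
No augmenting path remains; maximum flow = 17.
By max-flow min-cut, the minimum cut capacity equals the max flow.
In the residual graph, reachable from Depot: {Depot}.
Min-cut edges: Depot→C (7), Depot→Port (10); capacity 7 + 10 = 17.

17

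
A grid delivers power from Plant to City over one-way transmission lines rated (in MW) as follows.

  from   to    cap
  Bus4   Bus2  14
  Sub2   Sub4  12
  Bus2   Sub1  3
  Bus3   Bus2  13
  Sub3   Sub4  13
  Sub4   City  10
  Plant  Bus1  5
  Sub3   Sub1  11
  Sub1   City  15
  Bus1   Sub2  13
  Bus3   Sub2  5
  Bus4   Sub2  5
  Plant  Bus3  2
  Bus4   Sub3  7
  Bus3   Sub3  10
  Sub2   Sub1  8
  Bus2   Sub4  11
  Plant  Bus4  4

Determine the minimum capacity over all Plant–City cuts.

11

Augment Plant→Bus1→Sub2→Sub1→City: bottleneck 5, flow now 5.
Augment Plant→Bus4→Sub2→Sub1→City: bottleneck 3, flow now 8.
Augment Plant→Bus4→Sub2→Sub4→City: bottleneck 1, flow now 9.
Augment Plant→Bus3→Sub2→Sub4→City: bottleneck 2, flow now 11.
No augmenting path remains; maximum flow = 11.
By max-flow min-cut, the minimum cut capacity equals the max flow.
In the residual graph, reachable from Plant: {Plant}.
Min-cut edges: Plant→Bus1 (5), Plant→Bus4 (4), Plant→Bus3 (2); capacity 5 + 4 + 2 = 11.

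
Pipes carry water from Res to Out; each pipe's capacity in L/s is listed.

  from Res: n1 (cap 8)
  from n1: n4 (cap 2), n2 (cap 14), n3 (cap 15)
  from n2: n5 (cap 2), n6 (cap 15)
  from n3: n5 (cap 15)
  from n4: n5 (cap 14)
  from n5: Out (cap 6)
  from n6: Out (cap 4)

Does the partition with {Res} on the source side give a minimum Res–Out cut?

Yes — it is a minimum cut (capacity 8).

Given cut capacity: 8 = 8.
Augment Res→n1→n2→n5→Out: bottleneck 2, flow now 2.
Augment Res→n1→n2→n6→Out: bottleneck 4, flow now 6.
Augment Res→n1→n3→n5→Out: bottleneck 2, flow now 8.
No augmenting path remains; maximum flow = 8.
Cut capacity 8 equals the max flow, so it is a minimum cut.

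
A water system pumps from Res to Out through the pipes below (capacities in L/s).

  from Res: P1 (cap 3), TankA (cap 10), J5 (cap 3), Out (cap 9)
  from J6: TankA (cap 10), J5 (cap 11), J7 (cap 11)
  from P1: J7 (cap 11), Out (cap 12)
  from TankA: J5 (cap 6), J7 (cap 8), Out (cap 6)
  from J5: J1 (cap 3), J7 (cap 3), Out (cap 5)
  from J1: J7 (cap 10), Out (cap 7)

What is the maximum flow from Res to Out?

25

Augment Res→Out: bottleneck 9, flow now 9.
Augment Res→P1→Out: bottleneck 3, flow now 12.
Augment Res→TankA→Out: bottleneck 6, flow now 18.
Augment Res→J5→Out: bottleneck 3, flow now 21.
Augment Res→TankA→J5→Out: bottleneck 2, flow now 23.
Augment Res→TankA→J5→J1→Out: bottleneck 2, flow now 25.
No augmenting path remains; maximum flow = 25.
In the residual graph, reachable from Res: {Res}.
Min-cut edges: Res→P1 (3), Res→TankA (10), Res→J5 (3), Res→Out (9); capacity 3 + 10 + 3 + 9 = 25.
This cut is saturated, so no flow can exceed 25.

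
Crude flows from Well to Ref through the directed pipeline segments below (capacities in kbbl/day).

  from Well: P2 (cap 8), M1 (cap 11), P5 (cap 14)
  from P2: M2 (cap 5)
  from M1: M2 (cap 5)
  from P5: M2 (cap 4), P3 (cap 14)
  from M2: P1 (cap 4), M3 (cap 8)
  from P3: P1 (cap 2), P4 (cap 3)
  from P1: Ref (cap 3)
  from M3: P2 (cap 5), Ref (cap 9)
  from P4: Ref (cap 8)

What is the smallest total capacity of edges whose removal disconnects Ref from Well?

Augment Well→P2→M2→P1→Ref: bottleneck 3, flow now 3.
Augment Well→P2→M2→M3→Ref: bottleneck 2, flow now 5.
Augment Well→M1→M2→M3→Ref: bottleneck 5, flow now 10.
Augment Well→P5→M2→M3→Ref: bottleneck 1, flow now 11.
Augment Well→P5→P3→P4→Ref: bottleneck 3, flow now 14.
No augmenting path remains; maximum flow = 14.
By max-flow min-cut, the minimum cut capacity equals the max flow.
In the residual graph, reachable from Well: {Well, P2, M1, P5, M2, P3, P1}.
Min-cut edges: M2→M3 (8), P3→P4 (3), P1→Ref (3); capacity 8 + 3 + 3 = 14.

14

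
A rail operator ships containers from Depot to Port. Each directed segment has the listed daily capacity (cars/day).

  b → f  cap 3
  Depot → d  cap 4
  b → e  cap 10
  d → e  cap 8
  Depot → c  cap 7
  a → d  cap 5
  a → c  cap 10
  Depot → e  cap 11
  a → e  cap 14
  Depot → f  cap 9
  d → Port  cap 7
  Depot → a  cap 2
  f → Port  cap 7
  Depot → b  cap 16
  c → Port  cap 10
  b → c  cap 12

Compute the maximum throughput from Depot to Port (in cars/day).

23

Augment Depot→c→Port: bottleneck 7, flow now 7.
Augment Depot→d→Port: bottleneck 4, flow now 11.
Augment Depot→f→Port: bottleneck 7, flow now 18.
Augment Depot→a→c→Port: bottleneck 2, flow now 20.
Augment Depot→b→c→Port: bottleneck 1, flow now 21.
Augment Depot→b→c→a→d→Port: bottleneck 2, flow now 23. (uses reverse residual edge)
No augmenting path remains; maximum flow = 23.
In the residual graph, reachable from Depot: {Depot, b, c, e, f}.
Min-cut edges: Depot→a (2), Depot→d (4), c→Port (10), f→Port (7); capacity 2 + 4 + 10 + 7 = 23.
This cut is saturated, so no flow can exceed 23.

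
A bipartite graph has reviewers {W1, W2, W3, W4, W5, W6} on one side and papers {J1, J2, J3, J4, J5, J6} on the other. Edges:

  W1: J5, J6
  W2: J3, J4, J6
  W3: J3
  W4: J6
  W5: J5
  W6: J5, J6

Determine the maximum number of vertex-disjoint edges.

4

Unit-capacity flow: source→left, listed edges, right→sink; max matching = max flow.
Augmenting path W1→J5 (+1); matched 1.
Augmenting path W2→J3 (+1); matched 2.
Augmenting path W4→J6 (+1); matched 3.
Augmenting path W3→J3→W2→J4 (+1); matched 4.
No augmenting path remains; maximum matching = 4.
König certificate: {W2, W3, J5, J6} is a vertex cover of size 4 (every listed pair touches it), so no matching can be larger.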